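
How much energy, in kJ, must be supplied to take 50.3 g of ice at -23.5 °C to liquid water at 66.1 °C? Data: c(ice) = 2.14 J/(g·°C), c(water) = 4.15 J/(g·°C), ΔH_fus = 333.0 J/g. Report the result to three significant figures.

q = 33.1 kJ

q1 (heat ice -23.5→0.0 °C): 50.3 × 2.14 × 23.5 = 2530 J
q2 (melt at 0 °C): 50.3 × 333.0 = 16750 J
q3 (heat water 0.0→66.1 °C): 50.3 × 4.15 × 66.1 = 13798 J
Total: 2530 + 16750 + 13798 = 33078 J = 33.1 kJ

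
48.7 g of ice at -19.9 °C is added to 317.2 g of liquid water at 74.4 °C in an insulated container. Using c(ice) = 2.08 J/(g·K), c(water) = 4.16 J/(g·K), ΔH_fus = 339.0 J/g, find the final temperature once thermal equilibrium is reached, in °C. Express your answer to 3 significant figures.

T_f = 52.3 °C

Heat to bring ice to 0 °C and melt it: q₁ = 48.7×2.08×19.9 + 48.7×339.0 = 18525 J
Heat the water can supply cooling to 0 °C: 317.2×4.16×74.4 = 98174.7 J > q₁, so all ice melts.
Energy balance: 317.2×4.16×(74.4 − T) = 18525 + 48.7×4.16×(T − 0)
1319.552(74.4 − T) = 18525 + 202.592 T
98174.7 − 18525 = 1522.144 T
T = 79649.7 / 1522.144 = 52.33 °C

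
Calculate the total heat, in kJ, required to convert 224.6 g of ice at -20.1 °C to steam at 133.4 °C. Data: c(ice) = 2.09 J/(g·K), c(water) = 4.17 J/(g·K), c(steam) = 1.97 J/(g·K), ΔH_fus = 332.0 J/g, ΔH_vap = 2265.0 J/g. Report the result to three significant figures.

q = 701 kJ

q1 (heat ice -20.1→0.0 °C): 224.6 × 2.09 × 20.1 = 9435 J
q2 (melt at 0 °C): 224.6 × 332.0 = 74567 J
q3 (heat water 0.0→100.0 °C): 224.6 × 4.17 × 100.0 = 93658 J
q4 (vaporize at 100 °C): 224.6 × 2265.0 = 508719 J
q5 (heat steam 100.0→133.4 °C): 224.6 × 1.97 × 33.4 = 14778 J
Total: 9435 + 74567 + 93658 + 508719 + 14778 = 701157 J = 701 kJ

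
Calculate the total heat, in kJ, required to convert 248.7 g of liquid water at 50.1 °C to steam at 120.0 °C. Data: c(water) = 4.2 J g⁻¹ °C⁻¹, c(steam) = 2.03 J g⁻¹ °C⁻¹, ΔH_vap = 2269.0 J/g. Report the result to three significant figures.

q = 627 kJ

q1 (heat water 50.1→100.0 °C): 248.7 × 4.2 × 49.9 = 52123 J
q2 (vaporize at 100 °C): 248.7 × 2269.0 = 564300 J
q3 (heat steam 100.0→120.0 °C): 248.7 × 2.03 × 20.0 = 10097 J
Total: 52123 + 564300 + 10097 = 626520 J = 627 kJ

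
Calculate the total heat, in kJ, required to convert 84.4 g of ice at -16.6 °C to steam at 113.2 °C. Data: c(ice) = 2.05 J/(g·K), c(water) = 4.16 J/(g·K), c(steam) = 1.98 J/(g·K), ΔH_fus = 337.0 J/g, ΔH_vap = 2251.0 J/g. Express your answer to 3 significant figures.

q1 (heat ice -16.6→0.0 °C): 84.4 × 2.05 × 16.6 = 2872 J
q2 (melt at 0 °C): 84.4 × 337.0 = 28443 J
q3 (heat water 0.0→100.0 °C): 84.4 × 4.16 × 100.0 = 35110 J
q4 (vaporize at 100 °C): 84.4 × 2251.0 = 189984 J
q5 (heat steam 100.0→113.2 °C): 84.4 × 1.98 × 13.2 = 2206 J
Total: 2872 + 28443 + 35110 + 189984 + 2206 = 258615 J = 259 kJ

q = 259 kJ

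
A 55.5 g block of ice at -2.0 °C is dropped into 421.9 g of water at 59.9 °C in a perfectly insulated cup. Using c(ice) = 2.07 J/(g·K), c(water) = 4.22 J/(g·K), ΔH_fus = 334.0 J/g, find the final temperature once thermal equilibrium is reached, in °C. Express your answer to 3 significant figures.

Heat to bring ice to 0 °C and melt it: q₁ = 55.5×2.07×2.0 + 55.5×334.0 = 18767 J
Heat the water can supply cooling to 0 °C: 421.9×4.22×59.9 = 106647 J > q₁, so all ice melts.
Energy balance: 421.9×4.22×(59.9 − T) = 18767 + 55.5×4.22×(T − 0)
1780.418(59.9 − T) = 18767 + 234.21 T
106647 − 18767 = 2014.628 T
T = 87880 / 2014.628 = 43.62 °C

T_f = 43.6 °C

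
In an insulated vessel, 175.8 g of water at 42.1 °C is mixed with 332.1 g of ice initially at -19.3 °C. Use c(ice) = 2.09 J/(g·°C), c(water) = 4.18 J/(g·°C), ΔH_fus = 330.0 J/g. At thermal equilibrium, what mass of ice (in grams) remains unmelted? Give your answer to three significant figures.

Heat to warm all ice to 0 °C: 332.1×2.09×19.3 = 13396 J
Heat released by water cooling to 0 °C: 175.8×4.18×42.1 = 30937 J
30937 J < 13396 + 332.1×330.0 = 122989 J, so not all ice melts; final T = 0 °C.
Heat left for melting: 30937 − 13396 = 17541 J
Mass melted = 17541 / 330.0 = 53.15 g
Ice remaining = 332.1 − 53.15 = 278.95 g

m_ice remaining = 279 g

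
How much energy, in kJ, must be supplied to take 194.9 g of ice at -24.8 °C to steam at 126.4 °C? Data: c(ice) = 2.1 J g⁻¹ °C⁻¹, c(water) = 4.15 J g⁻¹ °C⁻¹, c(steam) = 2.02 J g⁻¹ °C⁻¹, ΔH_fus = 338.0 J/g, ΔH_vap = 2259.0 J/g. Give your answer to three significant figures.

q1 (heat ice -24.8→0.0 °C): 194.9 × 2.1 × 24.8 = 10150 J
q2 (melt at 0 °C): 194.9 × 338.0 = 65876 J
q3 (heat water 0.0→100.0 °C): 194.9 × 4.15 × 100.0 = 80884 J
q4 (vaporize at 100 °C): 194.9 × 2259.0 = 440279 J
q5 (heat steam 100.0→126.4 °C): 194.9 × 2.02 × 26.4 = 10394 J
Total: 10150 + 65876 + 80884 + 440279 + 10394 = 607583 J = 608 kJ

q = 608 kJ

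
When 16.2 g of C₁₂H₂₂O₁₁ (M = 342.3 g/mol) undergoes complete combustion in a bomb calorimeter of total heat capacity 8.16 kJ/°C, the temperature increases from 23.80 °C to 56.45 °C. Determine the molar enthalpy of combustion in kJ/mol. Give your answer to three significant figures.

ΔH = -5630 kJ/mol

ΔT = 56.45 − 23.80 = 32.65 °C
q_cal = C_cal × ΔT = 8.16 × 32.65 = 266.424 kJ
n = 16.2 / 342.3 = 0.04733 mol
q_rxn = −q_cal = -266.424 kJ
ΔH = -266.424 / 0.04733 = -5629 kJ/mol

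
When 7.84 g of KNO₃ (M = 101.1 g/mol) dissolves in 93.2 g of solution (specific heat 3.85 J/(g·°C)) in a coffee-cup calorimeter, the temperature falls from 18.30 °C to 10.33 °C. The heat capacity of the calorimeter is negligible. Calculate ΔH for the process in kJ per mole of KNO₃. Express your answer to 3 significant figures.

|ΔT| = |10.33 − 18.30| = 7.97 °C
|q_surr| = (93.2 × 3.85) × 7.97 = 358.82 × 7.97 = 2860 J
n(KNO₃) = 7.84 / 101.1 = 0.07755 mol
Temperature fell, so q_rxn = +|q_surr| = 2.860 kJ
ΔH = q_rxn / n = 36.88 kJ/mol

ΔH = 36.9 kJ/mol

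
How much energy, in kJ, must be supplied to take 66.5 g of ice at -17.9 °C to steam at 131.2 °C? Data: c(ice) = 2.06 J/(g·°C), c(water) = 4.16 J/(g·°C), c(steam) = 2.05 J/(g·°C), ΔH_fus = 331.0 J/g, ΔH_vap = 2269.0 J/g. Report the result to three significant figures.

q = 207 kJ

q1 (heat ice -17.9→0.0 °C): 66.5 × 2.06 × 17.9 = 2452 J
q2 (melt at 0 °C): 66.5 × 331.0 = 22012 J
q3 (heat water 0.0→100.0 °C): 66.5 × 4.16 × 100.0 = 27664 J
q4 (vaporize at 100 °C): 66.5 × 2269.0 = 150889 J
q5 (heat steam 100.0→131.2 °C): 66.5 × 2.05 × 31.2 = 4253 J
Total: 2452 + 22012 + 27664 + 150889 + 4253 = 207270 J = 207 kJ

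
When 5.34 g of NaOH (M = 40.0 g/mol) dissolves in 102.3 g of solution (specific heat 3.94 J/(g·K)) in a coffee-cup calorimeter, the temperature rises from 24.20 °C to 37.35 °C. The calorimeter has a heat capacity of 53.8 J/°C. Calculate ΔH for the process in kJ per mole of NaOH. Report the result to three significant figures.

ΔH = -45.0 kJ/mol

|ΔT| = |37.35 − 24.20| = 13.15 °C
|q_surr| = (102.3 × 3.94 + 53.8) × 13.15 = 456.862 × 13.15 = 6008 J
n(NaOH) = 5.34 / 40.0 = 0.1335 mol
Temperature rose, so q_rxn = −|q_surr| = -6.008 kJ
ΔH = q_rxn / n = -45.00 kJ/mol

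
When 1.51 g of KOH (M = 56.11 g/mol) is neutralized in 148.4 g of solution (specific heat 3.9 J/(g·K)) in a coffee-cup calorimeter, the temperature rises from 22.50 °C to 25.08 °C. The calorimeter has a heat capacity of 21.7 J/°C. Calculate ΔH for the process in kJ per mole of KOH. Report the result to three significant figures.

ΔH = -57.6 kJ/mol

|ΔT| = |25.08 − 22.50| = 2.58 °C
|q_surr| = (148.4 × 3.9 + 21.7) × 2.58 = 600.46 × 2.58 = 1549 J
n(KOH) = 1.51 / 56.11 = 0.02691 mol
Temperature rose, so q_rxn = −|q_surr| = -1.549 kJ
ΔH = q_rxn / n = -57.56 kJ/mol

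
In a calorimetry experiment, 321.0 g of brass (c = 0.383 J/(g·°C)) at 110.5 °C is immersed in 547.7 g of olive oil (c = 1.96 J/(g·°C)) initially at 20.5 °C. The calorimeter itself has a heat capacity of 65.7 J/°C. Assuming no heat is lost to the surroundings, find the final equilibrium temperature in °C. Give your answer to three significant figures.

Heat lost by brass = heat gained by olive oil + calorimeter.
(321.0)(0.383)(110.5 − T) = [(547.7)(1.96) + 65.7](T − 20.5)
122.943 (110.5 − T) = 1139.192 (T − 20.5)
13585 − 122.943 T = 1139.192 T − 23353
36938 = 1262.135 T
T = 29.27 °C

T_f = 29.3 °C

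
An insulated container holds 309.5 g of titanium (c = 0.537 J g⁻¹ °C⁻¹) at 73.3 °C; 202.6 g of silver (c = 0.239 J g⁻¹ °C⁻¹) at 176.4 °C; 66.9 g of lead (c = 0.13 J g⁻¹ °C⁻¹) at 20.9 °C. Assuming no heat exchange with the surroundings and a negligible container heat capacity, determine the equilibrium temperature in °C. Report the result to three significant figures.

Σ mᵢcᵢ(T − Tᵢ) = 0  ⇒  T = Σ mᵢcᵢTᵢ / Σ mᵢcᵢ
Σ mᵢcᵢ = 309.5×0.537 + 202.6×0.239 + 66.9×0.13 = 223.3199
Σ mᵢcᵢTᵢ = 166.2015×73.3 + 48.4214×176.4 + 8.697×20.9 = 20906
T = 20906 / 223.3199 = 93.61 °C

T_f = 93.6 °C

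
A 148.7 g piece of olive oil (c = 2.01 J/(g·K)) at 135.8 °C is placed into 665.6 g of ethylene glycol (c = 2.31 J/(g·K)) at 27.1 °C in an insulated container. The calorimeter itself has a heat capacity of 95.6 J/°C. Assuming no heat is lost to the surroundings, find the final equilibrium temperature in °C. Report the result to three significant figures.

T_f = 43.9 °C

Heat lost by olive oil = heat gained by ethylene glycol + calorimeter.
(148.7)(2.01)(135.8 − T) = [(665.6)(2.31) + 95.6](T − 27.1)
298.887 (135.8 − T) = 1633.136 (T − 27.1)
40589 − 298.887 T = 1633.136 T − 44258
84847 = 1932.023 T
T = 43.92 °C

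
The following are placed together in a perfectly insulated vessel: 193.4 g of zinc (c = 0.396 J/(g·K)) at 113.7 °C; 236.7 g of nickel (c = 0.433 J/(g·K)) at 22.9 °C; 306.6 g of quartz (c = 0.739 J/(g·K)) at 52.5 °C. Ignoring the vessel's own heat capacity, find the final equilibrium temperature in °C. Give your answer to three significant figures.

T_f = 56.6 °C

Σ mᵢcᵢ(T − Tᵢ) = 0  ⇒  T = Σ mᵢcᵢTᵢ / Σ mᵢcᵢ
Σ mᵢcᵢ = 193.4×0.396 + 236.7×0.433 + 306.6×0.739 = 405.6549
Σ mᵢcᵢTᵢ = 76.5864×113.7 + 102.4911×22.9 + 226.5774×52.5 = 22950
T = 22950 / 405.6549 = 56.58 °C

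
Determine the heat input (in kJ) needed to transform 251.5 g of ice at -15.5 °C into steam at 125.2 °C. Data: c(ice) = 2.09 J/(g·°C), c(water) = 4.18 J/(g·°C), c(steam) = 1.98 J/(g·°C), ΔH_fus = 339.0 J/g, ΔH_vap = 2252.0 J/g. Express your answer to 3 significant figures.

q = 777 kJ

q1 (heat ice -15.5→0.0 °C): 251.5 × 2.09 × 15.5 = 8147 J
q2 (melt at 0 °C): 251.5 × 339.0 = 85259 J
q3 (heat water 0.0→100.0 °C): 251.5 × 4.18 × 100.0 = 105127 J
q4 (vaporize at 100 °C): 251.5 × 2252.0 = 566378 J
q5 (heat steam 100.0→125.2 °C): 251.5 × 1.98 × 25.2 = 12549 J
Total: 8147 + 85259 + 105127 + 566378 + 12549 = 777460 J = 777 kJ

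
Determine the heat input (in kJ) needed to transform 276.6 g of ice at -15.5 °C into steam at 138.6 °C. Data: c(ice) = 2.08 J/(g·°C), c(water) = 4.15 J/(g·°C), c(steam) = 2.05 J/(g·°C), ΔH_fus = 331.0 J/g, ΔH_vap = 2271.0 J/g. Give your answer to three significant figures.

q = 865 kJ

q1 (heat ice -15.5→0.0 °C): 276.6 × 2.08 × 15.5 = 8918 J
q2 (melt at 0 °C): 276.6 × 331.0 = 91555 J
q3 (heat water 0.0→100.0 °C): 276.6 × 4.15 × 100.0 = 114789 J
q4 (vaporize at 100 °C): 276.6 × 2271.0 = 628159 J
q5 (heat steam 100.0→138.6 °C): 276.6 × 2.05 × 38.6 = 21887 J
Total: 8918 + 91555 + 114789 + 628159 + 21887 = 865308 J = 865 kJ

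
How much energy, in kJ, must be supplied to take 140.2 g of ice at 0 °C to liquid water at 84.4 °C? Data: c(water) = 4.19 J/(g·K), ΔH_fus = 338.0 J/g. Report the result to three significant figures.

q = 97.0 kJ

q1 (melt at 0 °C): 140.2 × 338.0 = 47388 J
q2 (heat water 0.0→84.4 °C): 140.2 × 4.19 × 84.4 = 49580 J
Total: 47388 + 49580 = 96968 J = 97.0 kJ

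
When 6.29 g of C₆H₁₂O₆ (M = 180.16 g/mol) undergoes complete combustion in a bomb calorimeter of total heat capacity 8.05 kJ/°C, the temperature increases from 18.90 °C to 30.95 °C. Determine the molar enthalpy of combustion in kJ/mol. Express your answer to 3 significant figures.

ΔH = -2780 kJ/mol

ΔT = 30.95 − 18.90 = 12.05 °C
q_cal = C_cal × ΔT = 8.05 × 12.05 = 97.0025 kJ
n = 6.29 / 180.16 = 0.03491 mol
q_rxn = −q_cal = -97.0025 kJ
ΔH = -97.0025 / 0.03491 = -2779 kJ/mol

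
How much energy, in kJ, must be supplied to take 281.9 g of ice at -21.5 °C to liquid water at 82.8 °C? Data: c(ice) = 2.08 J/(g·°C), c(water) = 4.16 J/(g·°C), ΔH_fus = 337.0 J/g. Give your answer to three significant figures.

q = 205 kJ

q1 (heat ice -21.5→0.0 °C): 281.9 × 2.08 × 21.5 = 12607 J
q2 (melt at 0 °C): 281.9 × 337.0 = 95000 J
q3 (heat water 0.0→82.8 °C): 281.9 × 4.16 × 82.8 = 97100 J
Total: 12607 + 95000 + 97100 = 204707 J = 205 kJ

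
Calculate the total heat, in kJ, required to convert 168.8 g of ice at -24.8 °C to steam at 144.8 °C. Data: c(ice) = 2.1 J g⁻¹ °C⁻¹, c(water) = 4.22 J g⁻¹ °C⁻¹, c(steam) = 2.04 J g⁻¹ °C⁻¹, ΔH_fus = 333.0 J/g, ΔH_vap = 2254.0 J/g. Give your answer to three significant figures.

q = 532 kJ

q1 (heat ice -24.8→0.0 °C): 168.8 × 2.1 × 24.8 = 8791 J
q2 (melt at 0 °C): 168.8 × 333.0 = 56210 J
q3 (heat water 0.0→100.0 °C): 168.8 × 4.22 × 100.0 = 71234 J
q4 (vaporize at 100 °C): 168.8 × 2254.0 = 380475 J
q5 (heat steam 100.0→144.8 °C): 168.8 × 2.04 × 44.8 = 15427 J
Total: 8791 + 56210 + 71234 + 380475 + 15427 = 532137 J = 532 kJ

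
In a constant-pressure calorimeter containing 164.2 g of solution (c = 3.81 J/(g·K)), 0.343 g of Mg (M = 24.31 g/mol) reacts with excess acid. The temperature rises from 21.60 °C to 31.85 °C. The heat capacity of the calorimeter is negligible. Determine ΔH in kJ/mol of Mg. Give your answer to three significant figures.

|ΔT| = |31.85 − 21.60| = 10.25 °C
|q_surr| = (164.2 × 3.81) × 10.25 = 625.602 × 10.25 = 6412 J
n(Mg) = 0.343 / 24.31 = 0.01411 mol
Temperature rose, so q_rxn = −|q_surr| = -6.412 kJ
ΔH = q_rxn / n = -454.4 kJ/mol

ΔH = -454 kJ/mol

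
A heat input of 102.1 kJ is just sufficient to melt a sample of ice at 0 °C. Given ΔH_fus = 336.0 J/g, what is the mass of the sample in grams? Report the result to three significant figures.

m = 304 g

m = q / ΔH_fus = 102100 J / 336.0 J/g = 304 g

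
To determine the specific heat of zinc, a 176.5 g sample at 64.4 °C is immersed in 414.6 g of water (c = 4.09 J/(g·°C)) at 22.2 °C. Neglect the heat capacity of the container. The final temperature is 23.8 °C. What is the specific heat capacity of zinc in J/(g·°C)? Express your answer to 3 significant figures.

c = 0.379 J/(g·°C)

q_gained = (414.6 × 4.09) × (23.8 − 22.2) = 2713 J
q_lost = 176.5 × c × (64.4 − 23.8) = 7165.9 c
Set equal: c = 2713 / 7165.9 = 0.379 J/(g·°C)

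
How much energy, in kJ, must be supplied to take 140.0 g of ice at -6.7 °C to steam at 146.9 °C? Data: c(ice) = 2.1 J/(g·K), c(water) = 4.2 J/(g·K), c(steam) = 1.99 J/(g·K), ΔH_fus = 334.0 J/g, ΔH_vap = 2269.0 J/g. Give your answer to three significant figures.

q1 (heat ice -6.7→0.0 °C): 140.0 × 2.1 × 6.7 = 1970 J
q2 (melt at 0 °C): 140.0 × 334.0 = 46760 J
q3 (heat water 0.0→100.0 °C): 140.0 × 4.2 × 100.0 = 58800 J
q4 (vaporize at 100 °C): 140.0 × 2269.0 = 317660 J
q5 (heat steam 100.0→146.9 °C): 140.0 × 1.99 × 46.9 = 13066 J
Total: 1970 + 46760 + 58800 + 317660 + 13066 = 438256 J = 438 kJ

q = 438 kJ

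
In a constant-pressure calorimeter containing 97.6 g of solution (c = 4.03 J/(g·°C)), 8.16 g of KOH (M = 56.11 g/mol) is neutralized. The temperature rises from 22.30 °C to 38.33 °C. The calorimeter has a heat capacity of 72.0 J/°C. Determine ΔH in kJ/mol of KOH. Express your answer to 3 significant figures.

ΔH = -51.3 kJ/mol

|ΔT| = |38.33 − 22.30| = 16.03 °C
|q_surr| = (97.6 × 4.03 + 72.0) × 16.03 = 465.328 × 16.03 = 7459 J
n(KOH) = 8.16 / 56.11 = 0.1454 mol
Temperature rose, so q_rxn = −|q_surr| = -7.459 kJ
ΔH = q_rxn / n = -51.30 kJ/mol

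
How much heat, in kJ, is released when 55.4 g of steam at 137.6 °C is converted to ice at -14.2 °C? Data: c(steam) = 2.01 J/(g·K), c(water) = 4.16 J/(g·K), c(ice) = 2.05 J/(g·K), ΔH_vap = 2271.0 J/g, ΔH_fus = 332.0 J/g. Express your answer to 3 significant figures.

q1 (cool steam 137.6→100 °C): 55.4 × 2.01 × 37.6 = 4187 J
q2 (condense at 100 °C): 55.4 × 2271.0 = 125813 J
q3 (cool water 100→0 °C): 55.4 × 4.16 × 100.0 = 23046 J
q4 (freeze at 0 °C): 55.4 × 332.0 = 18393 J
q5 (cool ice 0→-14.2 °C): 55.4 × 2.05 × 14.2 = 1613 J
Total: 4187 + 125813 + 23046 + 18393 + 1613 = 173052 J = 173 kJ

q = 173 kJ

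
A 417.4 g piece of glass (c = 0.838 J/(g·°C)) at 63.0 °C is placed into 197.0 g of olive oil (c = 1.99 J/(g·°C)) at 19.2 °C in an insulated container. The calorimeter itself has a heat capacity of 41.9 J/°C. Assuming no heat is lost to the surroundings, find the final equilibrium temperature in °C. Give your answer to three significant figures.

T_f = 38.7 °C

Heat lost by glass = heat gained by olive oil + calorimeter.
(417.4)(0.838)(63.0 − T) = [(197.0)(1.99) + 41.9](T − 19.2)
349.7812 (63.0 − T) = 433.93 (T − 19.2)
22036 − 349.7812 T = 433.93 T − 8331.5
30367.5 = 783.7112 T
T = 38.748 °C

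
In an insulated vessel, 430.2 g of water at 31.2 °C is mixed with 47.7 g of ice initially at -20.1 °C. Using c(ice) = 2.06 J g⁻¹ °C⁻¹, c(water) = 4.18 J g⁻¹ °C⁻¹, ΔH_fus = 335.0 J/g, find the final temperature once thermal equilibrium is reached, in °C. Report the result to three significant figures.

Heat to bring ice to 0 °C and melt it: q₁ = 47.7×2.06×20.1 + 47.7×335.0 = 17955 J
Heat the water can supply cooling to 0 °C: 430.2×4.18×31.2 = 56105.0 J > q₁, so all ice melts.
Energy balance: 430.2×4.18×(31.2 − T) = 17955 + 47.7×4.18×(T − 0)
1798.236(31.2 − T) = 17955 + 199.386 T
56105.0 − 17955 = 1997.622 T
T = 38150.0 / 1997.622 = 19.10 °C

T_f = 19.1 °C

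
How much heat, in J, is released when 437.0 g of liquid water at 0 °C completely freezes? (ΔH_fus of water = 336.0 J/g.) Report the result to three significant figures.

q = m × ΔH_fus = 437.0 × 336.0 = 146800 J

q = 147000 J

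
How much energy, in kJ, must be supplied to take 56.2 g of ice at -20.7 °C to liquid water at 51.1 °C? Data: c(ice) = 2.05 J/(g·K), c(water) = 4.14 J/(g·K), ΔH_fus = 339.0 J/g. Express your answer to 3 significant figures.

q = 33.3 kJ

q1 (heat ice -20.7→0.0 °C): 56.2 × 2.05 × 20.7 = 2385 J
q2 (melt at 0 °C): 56.2 × 339.0 = 19052 J
q3 (heat water 0.0→51.1 °C): 56.2 × 4.14 × 51.1 = 11889 J
Total: 2385 + 19052 + 11889 = 33326 J = 33.3 kJ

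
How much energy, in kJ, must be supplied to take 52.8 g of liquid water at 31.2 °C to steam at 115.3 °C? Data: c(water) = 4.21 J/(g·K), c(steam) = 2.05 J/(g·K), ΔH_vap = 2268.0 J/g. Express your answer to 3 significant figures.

q = 137 kJ

q1 (heat water 31.2→100.0 °C): 52.8 × 4.21 × 68.8 = 15293 J
q2 (vaporize at 100 °C): 52.8 × 2268.0 = 119750 J
q3 (heat steam 100.0→115.3 °C): 52.8 × 2.05 × 15.3 = 1656 J
Total: 15293 + 119750 + 1656 = 136699 J = 137 kJ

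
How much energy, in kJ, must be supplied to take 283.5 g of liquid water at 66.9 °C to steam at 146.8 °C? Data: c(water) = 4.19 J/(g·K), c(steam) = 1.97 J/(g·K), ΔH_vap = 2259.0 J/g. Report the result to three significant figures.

q1 (heat water 66.9→100.0 °C): 283.5 × 4.19 × 33.1 = 39318 J
q2 (vaporize at 100 °C): 283.5 × 2259.0 = 640427 J
q3 (heat steam 100.0→146.8 °C): 283.5 × 1.97 × 46.8 = 26138 J
Total: 39318 + 640427 + 26138 = 705883 J = 706 kJ

q = 706 kJ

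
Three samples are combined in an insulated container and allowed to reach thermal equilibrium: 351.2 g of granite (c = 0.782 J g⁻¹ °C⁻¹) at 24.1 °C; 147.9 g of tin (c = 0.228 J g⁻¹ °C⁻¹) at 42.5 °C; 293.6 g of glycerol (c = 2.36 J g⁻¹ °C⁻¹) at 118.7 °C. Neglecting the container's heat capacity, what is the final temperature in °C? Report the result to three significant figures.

Σ mᵢcᵢ(T − Tᵢ) = 0  ⇒  T = Σ mᵢcᵢTᵢ / Σ mᵢcᵢ
Σ mᵢcᵢ = 351.2×0.782 + 147.9×0.228 + 293.6×2.36 = 1001.2556
Σ mᵢcᵢTᵢ = 274.6384×24.1 + 33.7212×42.5 + 692.896×118.7 = 90299
T = 90299 / 1001.2556 = 90.19 °C

T_f = 90.2 °C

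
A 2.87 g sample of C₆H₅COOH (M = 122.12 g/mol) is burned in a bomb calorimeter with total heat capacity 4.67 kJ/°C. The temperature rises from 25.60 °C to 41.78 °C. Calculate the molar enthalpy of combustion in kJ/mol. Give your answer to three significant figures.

ΔT = 41.78 − 25.60 = 16.18 °C
q_cal = C_cal × ΔT = 4.67 × 16.18 = 75.5606 kJ
n = 2.87 / 122.12 = 0.02350 mol
q_rxn = −q_cal = -75.5606 kJ
ΔH = -75.5606 / 0.02350 = -3215 kJ/mol

ΔH = -3220 kJ/mol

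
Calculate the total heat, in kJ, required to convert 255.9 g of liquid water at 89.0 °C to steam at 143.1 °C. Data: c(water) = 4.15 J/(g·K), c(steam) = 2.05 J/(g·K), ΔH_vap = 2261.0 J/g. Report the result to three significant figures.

q = 613 kJ

q1 (heat water 89.0→100.0 °C): 255.9 × 4.15 × 11.0 = 11682 J
q2 (vaporize at 100 °C): 255.9 × 2261.0 = 578590 J
q3 (heat steam 100.0→143.1 °C): 255.9 × 2.05 × 43.1 = 22610 J
Total: 11682 + 578590 + 22610 = 612882 J = 613 kJ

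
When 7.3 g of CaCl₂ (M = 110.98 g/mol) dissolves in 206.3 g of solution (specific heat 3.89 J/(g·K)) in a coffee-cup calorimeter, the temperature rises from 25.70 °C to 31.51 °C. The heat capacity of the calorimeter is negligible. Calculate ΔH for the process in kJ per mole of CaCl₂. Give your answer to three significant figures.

ΔH = -70.9 kJ/mol

|ΔT| = |31.51 − 25.70| = 5.81 °C
|q_surr| = (206.3 × 3.89) × 5.81 = 802.507 × 5.81 = 4663 J
n(CaCl₂) = 7.3 / 110.98 = 0.06578 mol
Temperature rose, so q_rxn = −|q_surr| = -4.663 kJ
ΔH = q_rxn / n = -70.89 kJ/mol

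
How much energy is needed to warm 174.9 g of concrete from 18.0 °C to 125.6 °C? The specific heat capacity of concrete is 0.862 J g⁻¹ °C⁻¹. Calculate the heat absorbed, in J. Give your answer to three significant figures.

q = 16200 J

q = m c ΔT = 174.9 × 0.862 × (125.6 − 18.0)
q = 174.9 × 0.862 × 107.6 = 16220 J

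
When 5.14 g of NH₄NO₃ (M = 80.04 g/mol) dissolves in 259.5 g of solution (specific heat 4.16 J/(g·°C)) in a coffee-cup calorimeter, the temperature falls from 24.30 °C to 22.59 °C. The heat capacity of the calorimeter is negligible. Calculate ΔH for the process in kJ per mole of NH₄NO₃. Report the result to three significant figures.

|ΔT| = |22.59 − 24.30| = 1.71 °C
|q_surr| = (259.5 × 4.16) × 1.71 = 1079.52 × 1.71 = 1846 J
n(NH₄NO₃) = 5.14 / 80.04 = 0.06422 mol
Temperature fell, so q_rxn = +|q_surr| = 1.846 kJ
ΔH = q_rxn / n = 28.74 kJ/mol

ΔH = 28.7 kJ/mol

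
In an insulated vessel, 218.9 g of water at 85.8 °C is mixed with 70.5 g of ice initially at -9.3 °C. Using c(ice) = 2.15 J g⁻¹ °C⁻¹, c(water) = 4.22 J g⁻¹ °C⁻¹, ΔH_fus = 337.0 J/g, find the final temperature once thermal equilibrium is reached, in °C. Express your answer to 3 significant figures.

Heat to bring ice to 0 °C and melt it: q₁ = 70.5×2.15×9.3 + 70.5×337.0 = 25168 J
Heat the water can supply cooling to 0 °C: 218.9×4.22×85.8 = 79258.4 J > q₁, so all ice melts.
Energy balance: 218.9×4.22×(85.8 − T) = 25168 + 70.5×4.22×(T − 0)
923.758(85.8 − T) = 25168 + 297.51 T
79258.4 − 25168 = 1221.268 T
T = 54090.4 / 1221.268 = 44.29 °C

T_f = 44.3 °C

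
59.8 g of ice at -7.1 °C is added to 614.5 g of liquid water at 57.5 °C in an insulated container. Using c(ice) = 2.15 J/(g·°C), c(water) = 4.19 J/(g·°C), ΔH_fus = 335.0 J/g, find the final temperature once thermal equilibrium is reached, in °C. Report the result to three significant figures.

Heat to bring ice to 0 °C and melt it: q₁ = 59.8×2.15×7.1 + 59.8×335.0 = 20946 J
Heat the water can supply cooling to 0 °C: 614.5×4.19×57.5 = 148048 J > q₁, so all ice melts.
Energy balance: 614.5×4.19×(57.5 − T) = 20946 + 59.8×4.19×(T − 0)
2574.755(57.5 − T) = 20946 + 250.562 T
148048 − 20946 = 2825.317 T
T = 127102 / 2825.317 = 44.99 °C

T_f = 45.0 °C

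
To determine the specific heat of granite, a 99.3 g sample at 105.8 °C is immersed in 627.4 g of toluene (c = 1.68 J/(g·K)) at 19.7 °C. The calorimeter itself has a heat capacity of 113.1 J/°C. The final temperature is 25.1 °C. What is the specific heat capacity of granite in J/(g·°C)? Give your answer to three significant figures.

q_gained = (627.4 × 1.68 + 113.1) × (25.1 − 19.7) = 6302.5 J
q_lost = 99.3 × c × (105.8 − 25.1) = 8013.51 c
Set equal: c = 6302.5 / 8013.51 = 0.786 J/(g·°C)

c = 0.786 J/(g·°C)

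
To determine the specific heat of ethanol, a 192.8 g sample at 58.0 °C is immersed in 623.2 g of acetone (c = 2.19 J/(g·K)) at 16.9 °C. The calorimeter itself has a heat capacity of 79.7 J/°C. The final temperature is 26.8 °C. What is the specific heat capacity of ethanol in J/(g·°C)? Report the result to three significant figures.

c = 2.38 J/(g·°C)

q_gained = (623.2 × 2.19 + 79.7) × (26.8 − 16.9) = 14300 J
q_lost = 192.8 × c × (58.0 − 26.8) = 6015.36 c
Set equal: c = 14300 / 6015.36 = 2.38 J/(g·°C)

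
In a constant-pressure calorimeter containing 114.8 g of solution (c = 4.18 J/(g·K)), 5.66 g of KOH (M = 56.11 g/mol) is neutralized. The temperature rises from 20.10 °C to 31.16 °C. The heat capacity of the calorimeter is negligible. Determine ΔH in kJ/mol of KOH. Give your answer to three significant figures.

ΔH = -52.6 kJ/mol

|ΔT| = |31.16 − 20.10| = 11.06 °C
|q_surr| = (114.8 × 4.18) × 11.06 = 479.864 × 11.06 = 5307 J
n(KOH) = 5.66 / 56.11 = 0.1009 mol
Temperature rose, so q_rxn = −|q_surr| = -5.307 kJ
ΔH = q_rxn / n = -52.60 kJ/mol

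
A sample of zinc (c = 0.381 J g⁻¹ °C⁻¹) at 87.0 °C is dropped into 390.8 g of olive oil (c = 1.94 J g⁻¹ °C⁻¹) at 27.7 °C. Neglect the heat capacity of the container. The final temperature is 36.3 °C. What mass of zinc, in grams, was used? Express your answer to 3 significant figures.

m = 338 g

q_gained = (390.8 × 1.94) × (36.3 − 27.7) = 6520 J
q_lost = m × 0.381 × (87.0 − 36.3) = 19.3167 m
m = 6520 / 19.3167 = 338 g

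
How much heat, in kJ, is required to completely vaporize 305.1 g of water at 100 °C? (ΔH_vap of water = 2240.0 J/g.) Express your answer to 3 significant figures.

q = 683 kJ

q = m × ΔH_vap = 305.1 × 2240.0 = 683400 J = 683 kJ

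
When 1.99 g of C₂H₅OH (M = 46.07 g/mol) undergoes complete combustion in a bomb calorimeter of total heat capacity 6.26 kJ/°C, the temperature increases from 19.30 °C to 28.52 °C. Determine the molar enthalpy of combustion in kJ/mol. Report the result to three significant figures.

ΔT = 28.52 − 19.30 = 9.22 °C
q_cal = C_cal × ΔT = 6.26 × 9.22 = 57.7172 kJ
n = 1.99 / 46.07 = 0.04320 mol
q_rxn = −q_cal = -57.7172 kJ
ΔH = -57.7172 / 0.04320 = -1336 kJ/mol

ΔH = -1340 kJ/mol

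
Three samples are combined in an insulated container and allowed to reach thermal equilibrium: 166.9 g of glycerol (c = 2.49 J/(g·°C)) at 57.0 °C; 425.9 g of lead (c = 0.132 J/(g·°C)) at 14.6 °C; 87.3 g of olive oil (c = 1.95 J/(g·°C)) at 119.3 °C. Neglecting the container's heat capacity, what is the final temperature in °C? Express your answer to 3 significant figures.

Σ mᵢcᵢ(T − Tᵢ) = 0  ⇒  T = Σ mᵢcᵢTᵢ / Σ mᵢcᵢ
Σ mᵢcᵢ = 166.9×2.49 + 425.9×0.132 + 87.3×1.95 = 642.0348
Σ mᵢcᵢTᵢ = 415.581×57.0 + 56.2188×14.6 + 170.235×119.3 = 44818
T = 44818 / 642.0348 = 69.81 °C

T_f = 69.8 °C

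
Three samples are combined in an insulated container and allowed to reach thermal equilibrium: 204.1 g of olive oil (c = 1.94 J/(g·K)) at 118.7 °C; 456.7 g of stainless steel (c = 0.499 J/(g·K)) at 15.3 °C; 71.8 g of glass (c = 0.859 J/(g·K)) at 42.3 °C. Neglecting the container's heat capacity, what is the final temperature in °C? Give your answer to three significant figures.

T_f = 77.5 °C

Σ mᵢcᵢ(T − Tᵢ) = 0  ⇒  T = Σ mᵢcᵢTᵢ / Σ mᵢcᵢ
Σ mᵢcᵢ = 204.1×1.94 + 456.7×0.499 + 71.8×0.859 = 685.5235
Σ mᵢcᵢTᵢ = 395.954×118.7 + 227.8933×15.3 + 61.6762×42.3 = 53095
T = 53095 / 685.5235 = 77.45 °C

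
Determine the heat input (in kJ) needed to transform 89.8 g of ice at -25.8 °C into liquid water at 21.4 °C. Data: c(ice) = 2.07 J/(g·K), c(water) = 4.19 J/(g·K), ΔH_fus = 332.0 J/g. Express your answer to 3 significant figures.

q1 (heat ice -25.8→0.0 °C): 89.8 × 2.07 × 25.8 = 4796 J
q2 (melt at 0 °C): 89.8 × 332.0 = 29814 J
q3 (heat water 0.0→21.4 °C): 89.8 × 4.19 × 21.4 = 8052 J
Total: 4796 + 29814 + 8052 = 42662 J = 42.7 kJ

q = 42.7 kJ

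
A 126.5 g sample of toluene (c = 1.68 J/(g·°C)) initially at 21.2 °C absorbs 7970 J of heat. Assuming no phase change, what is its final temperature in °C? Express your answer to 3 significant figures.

ΔT = q / (m c) = 7970 / (126.5 × 1.68) = 37.50 °C
T_f = 21.2 + 37.50 = 58.70 °C

T_f = 58.7 °C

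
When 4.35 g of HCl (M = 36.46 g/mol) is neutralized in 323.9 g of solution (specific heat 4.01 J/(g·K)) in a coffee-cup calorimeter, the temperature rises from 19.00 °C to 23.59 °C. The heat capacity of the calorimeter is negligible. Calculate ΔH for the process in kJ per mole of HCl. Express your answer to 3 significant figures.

ΔH = -50.0 kJ/mol

|ΔT| = |23.59 − 19.00| = 4.59 °C
|q_surr| = (323.9 × 4.01) × 4.59 = 1298.839 × 4.59 = 5962 J
n(HCl) = 4.35 / 36.46 = 0.1193 mol
Temperature rose, so q_rxn = −|q_surr| = -5.962 kJ
ΔH = q_rxn / n = -49.97 kJ/mol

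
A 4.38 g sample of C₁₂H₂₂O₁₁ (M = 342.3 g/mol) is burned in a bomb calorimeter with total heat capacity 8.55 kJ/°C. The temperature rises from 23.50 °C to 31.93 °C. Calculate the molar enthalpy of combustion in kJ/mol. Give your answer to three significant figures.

ΔT = 31.93 − 23.50 = 8.43 °C
q_cal = C_cal × ΔT = 8.55 × 8.43 = 72.0765 kJ
n = 4.38 / 342.3 = 0.01280 mol
q_rxn = −q_cal = -72.0765 kJ
ΔH = -72.0765 / 0.01280 = -5631 kJ/mol

ΔH = -5630 kJ/mol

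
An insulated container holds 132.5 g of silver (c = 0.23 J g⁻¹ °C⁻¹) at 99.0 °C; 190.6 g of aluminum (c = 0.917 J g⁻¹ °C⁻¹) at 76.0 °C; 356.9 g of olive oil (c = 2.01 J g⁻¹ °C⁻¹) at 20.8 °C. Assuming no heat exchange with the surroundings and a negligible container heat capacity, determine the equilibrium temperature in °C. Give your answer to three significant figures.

T_f = 33.8 °C

Σ mᵢcᵢ(T − Tᵢ) = 0  ⇒  T = Σ mᵢcᵢTᵢ / Σ mᵢcᵢ
Σ mᵢcᵢ = 132.5×0.23 + 190.6×0.917 + 356.9×2.01 = 922.6242
Σ mᵢcᵢTᵢ = 30.475×99.0 + 174.7802×76.0 + 717.369×20.8 = 31222
T = 31222 / 922.6242 = 33.84 °C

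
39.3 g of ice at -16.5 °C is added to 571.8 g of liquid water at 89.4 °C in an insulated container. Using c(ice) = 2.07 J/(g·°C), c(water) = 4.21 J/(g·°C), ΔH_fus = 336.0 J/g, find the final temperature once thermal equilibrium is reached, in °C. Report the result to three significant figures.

Heat to bring ice to 0 °C and melt it: q₁ = 39.3×2.07×16.5 + 39.3×336.0 = 14547 J
Heat the water can supply cooling to 0 °C: 571.8×4.21×89.4 = 215211 J > q₁, so all ice melts.
Energy balance: 571.8×4.21×(89.4 − T) = 14547 + 39.3×4.21×(T − 0)
2407.278(89.4 − T) = 14547 + 165.453 T
215211 − 14547 = 2572.731 T
T = 200664 / 2572.731 = 78.00 °C

T_f = 78.0 °C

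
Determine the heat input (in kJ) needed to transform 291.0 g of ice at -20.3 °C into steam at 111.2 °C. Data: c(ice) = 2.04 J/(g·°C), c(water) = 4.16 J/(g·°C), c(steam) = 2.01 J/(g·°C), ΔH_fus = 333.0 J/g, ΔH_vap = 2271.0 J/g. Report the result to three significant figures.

q1 (heat ice -20.3→0.0 °C): 291.0 × 2.04 × 20.3 = 12051 J
q2 (melt at 0 °C): 291.0 × 333.0 = 96903 J
q3 (heat water 0.0→100.0 °C): 291.0 × 4.16 × 100.0 = 121056 J
q4 (vaporize at 100 °C): 291.0 × 2271.0 = 660861 J
q5 (heat steam 100.0→111.2 °C): 291.0 × 2.01 × 11.2 = 6551 J
Total: 12051 + 96903 + 121056 + 660861 + 6551 = 897422 J = 897 kJ

q = 897 kJ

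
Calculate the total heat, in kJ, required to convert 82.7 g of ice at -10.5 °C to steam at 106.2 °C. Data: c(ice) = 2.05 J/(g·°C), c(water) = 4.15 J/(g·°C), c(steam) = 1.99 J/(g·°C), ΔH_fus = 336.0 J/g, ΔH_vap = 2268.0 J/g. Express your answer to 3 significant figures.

q1 (heat ice -10.5→0.0 °C): 82.7 × 2.05 × 10.5 = 1780 J
q2 (melt at 0 °C): 82.7 × 336.0 = 27787 J
q3 (heat water 0.0→100.0 °C): 82.7 × 4.15 × 100.0 = 34321 J
q4 (vaporize at 100 °C): 82.7 × 2268.0 = 187564 J
q5 (heat steam 100.0→106.2 °C): 82.7 × 1.99 × 6.2 = 1020 J
Total: 1780 + 27787 + 34321 + 187564 + 1020 = 252472 J = 252 kJ

q = 252 kJ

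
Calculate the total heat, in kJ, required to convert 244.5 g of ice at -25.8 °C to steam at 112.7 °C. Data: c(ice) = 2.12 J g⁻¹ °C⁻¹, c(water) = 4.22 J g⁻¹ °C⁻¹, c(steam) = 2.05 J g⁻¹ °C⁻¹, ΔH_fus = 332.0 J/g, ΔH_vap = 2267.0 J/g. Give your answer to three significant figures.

q1 (heat ice -25.8→0.0 °C): 244.5 × 2.12 × 25.8 = 13373 J
q2 (melt at 0 °C): 244.5 × 332.0 = 81174 J
q3 (heat water 0.0→100.0 °C): 244.5 × 4.22 × 100.0 = 103179 J
q4 (vaporize at 100 °C): 244.5 × 2267.0 = 554282 J
q5 (heat steam 100.0→112.7 °C): 244.5 × 2.05 × 12.7 = 6366 J
Total: 13373 + 81174 + 103179 + 554282 + 6366 = 758374 J = 758 kJ

q = 758 kJ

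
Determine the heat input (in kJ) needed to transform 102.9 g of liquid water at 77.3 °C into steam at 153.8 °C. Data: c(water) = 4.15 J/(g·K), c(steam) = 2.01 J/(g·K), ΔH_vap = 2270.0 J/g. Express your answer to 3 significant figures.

q1 (heat water 77.3→100.0 °C): 102.9 × 4.15 × 22.7 = 9694 J
q2 (vaporize at 100 °C): 102.9 × 2270.0 = 233583 J
q3 (heat steam 100.0→153.8 °C): 102.9 × 2.01 × 53.8 = 11127 J
Total: 9694 + 233583 + 11127 = 254404 J = 254 kJ

q = 254 kJ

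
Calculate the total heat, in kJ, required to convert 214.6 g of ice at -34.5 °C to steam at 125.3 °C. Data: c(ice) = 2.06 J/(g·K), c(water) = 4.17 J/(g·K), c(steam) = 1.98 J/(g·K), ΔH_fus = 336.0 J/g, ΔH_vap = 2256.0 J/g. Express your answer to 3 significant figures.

q = 672 kJ

q1 (heat ice -34.5→0.0 °C): 214.6 × 2.06 × 34.5 = 15252 J
q2 (melt at 0 °C): 214.6 × 336.0 = 72106 J
q3 (heat water 0.0→100.0 °C): 214.6 × 4.17 × 100.0 = 89488 J
q4 (vaporize at 100 °C): 214.6 × 2256.0 = 484138 J
q5 (heat steam 100.0→125.3 °C): 214.6 × 1.98 × 25.3 = 10750 J
Total: 15252 + 72106 + 89488 + 484138 + 10750 = 671734 J = 672 kJ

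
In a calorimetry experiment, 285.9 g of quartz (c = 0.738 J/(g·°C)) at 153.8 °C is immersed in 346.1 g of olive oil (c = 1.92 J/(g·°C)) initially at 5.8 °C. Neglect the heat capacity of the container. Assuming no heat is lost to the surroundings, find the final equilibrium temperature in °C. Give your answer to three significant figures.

T_f = 41.5 °C

Heat lost by quartz = heat gained by olive oil.
(285.9)(0.738)(153.8 − T) = (346.1)(1.92)(T − 5.8)
210.9942 (153.8 − T) = 664.512 (T − 5.8)
32451 − 210.9942 T = 664.512 T − 3854.2
36305.2 = 875.5062 T
T = 41.47 °C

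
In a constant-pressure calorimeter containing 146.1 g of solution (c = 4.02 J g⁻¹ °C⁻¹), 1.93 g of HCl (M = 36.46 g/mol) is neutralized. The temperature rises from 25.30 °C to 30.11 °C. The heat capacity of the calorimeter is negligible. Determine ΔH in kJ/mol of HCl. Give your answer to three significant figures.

|ΔT| = |30.11 − 25.30| = 4.81 °C
|q_surr| = (146.1 × 4.02) × 4.81 = 587.322 × 4.81 = 2825 J
n(HCl) = 1.93 / 36.46 = 0.05293 mol
Temperature rose, so q_rxn = −|q_surr| = -2.825 kJ
ΔH = q_rxn / n = -53.37 kJ/mol

ΔH = -53.4 kJ/mol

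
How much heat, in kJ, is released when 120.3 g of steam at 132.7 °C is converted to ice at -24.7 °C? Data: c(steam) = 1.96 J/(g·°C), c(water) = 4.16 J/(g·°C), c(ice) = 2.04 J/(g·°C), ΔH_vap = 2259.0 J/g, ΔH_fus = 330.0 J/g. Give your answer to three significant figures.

q = 375 kJ

q1 (cool steam 132.7→100 °C): 120.3 × 1.96 × 32.7 = 7710 J
q2 (condense at 100 °C): 120.3 × 2259.0 = 271758 J
q3 (cool water 100→0 °C): 120.3 × 4.16 × 100.0 = 50045 J
q4 (freeze at 0 °C): 120.3 × 330.0 = 39699 J
q5 (cool ice 0→-24.7 °C): 120.3 × 2.04 × 24.7 = 6062 J
Total: 7710 + 271758 + 50045 + 39699 + 6062 = 375274 J = 375 kJ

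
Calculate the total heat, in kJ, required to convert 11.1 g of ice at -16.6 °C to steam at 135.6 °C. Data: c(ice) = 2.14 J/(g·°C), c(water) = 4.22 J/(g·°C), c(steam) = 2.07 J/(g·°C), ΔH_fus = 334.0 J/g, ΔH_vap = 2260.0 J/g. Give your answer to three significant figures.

q = 34.7 kJ

q1 (heat ice -16.6→0.0 °C): 11.1 × 2.14 × 16.6 = 394 J
q2 (melt at 0 °C): 11.1 × 334.0 = 3707 J
q3 (heat water 0.0→100.0 °C): 11.1 × 4.22 × 100.0 = 4684 J
q4 (vaporize at 100 °C): 11.1 × 2260.0 = 25086 J
q5 (heat steam 100.0→135.6 °C): 11.1 × 2.07 × 35.6 = 818 J
Total: 394 + 3707 + 4684 + 25086 + 818 = 34689 J = 34.7 kJ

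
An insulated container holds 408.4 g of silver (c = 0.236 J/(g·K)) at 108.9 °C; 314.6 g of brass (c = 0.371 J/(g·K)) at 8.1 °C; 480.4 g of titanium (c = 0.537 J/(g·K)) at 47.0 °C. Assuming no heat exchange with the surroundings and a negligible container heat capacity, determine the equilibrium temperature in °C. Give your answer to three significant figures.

Σ mᵢcᵢ(T − Tᵢ) = 0  ⇒  T = Σ mᵢcᵢTᵢ / Σ mᵢcᵢ
Σ mᵢcᵢ = 408.4×0.236 + 314.6×0.371 + 480.4×0.537 = 471.0738
Σ mᵢcᵢTᵢ = 96.3824×108.9 + 116.7166×8.1 + 257.9748×47.0 = 23566
T = 23566 / 471.0738 = 50.03 °C

T_f = 50.0 °C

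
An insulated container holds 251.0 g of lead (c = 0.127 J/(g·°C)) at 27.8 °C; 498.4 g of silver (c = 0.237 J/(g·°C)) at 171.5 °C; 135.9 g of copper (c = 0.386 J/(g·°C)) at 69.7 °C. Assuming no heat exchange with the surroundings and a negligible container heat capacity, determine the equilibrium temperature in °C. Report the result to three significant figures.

Σ mᵢcᵢ(T − Tᵢ) = 0  ⇒  T = Σ mᵢcᵢTᵢ / Σ mᵢcᵢ
Σ mᵢcᵢ = 251.0×0.127 + 498.4×0.237 + 135.9×0.386 = 202.4552
Σ mᵢcᵢTᵢ = 31.877×27.8 + 118.1208×171.5 + 52.4574×69.7 = 24800
T = 24800 / 202.4552 = 122.496 °C

T_f = 122 °C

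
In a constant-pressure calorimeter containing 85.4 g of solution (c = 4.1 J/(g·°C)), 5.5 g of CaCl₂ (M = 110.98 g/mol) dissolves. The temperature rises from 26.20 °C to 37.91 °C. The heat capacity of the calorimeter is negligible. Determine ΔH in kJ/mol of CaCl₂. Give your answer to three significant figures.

ΔH = -82.7 kJ/mol

|ΔT| = |37.91 − 26.20| = 11.71 °C
|q_surr| = (85.4 × 4.1) × 11.71 = 350.14 × 11.71 = 4100 J
n(CaCl₂) = 5.5 / 110.98 = 0.04956 mol
Temperature rose, so q_rxn = −|q_surr| = -4.100 kJ
ΔH = q_rxn / n = -82.73 kJ/mol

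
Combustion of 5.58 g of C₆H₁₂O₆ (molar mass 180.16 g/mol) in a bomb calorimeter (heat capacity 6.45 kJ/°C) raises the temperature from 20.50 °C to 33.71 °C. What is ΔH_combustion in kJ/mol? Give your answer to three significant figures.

ΔT = 33.71 − 20.50 = 13.21 °C
q_cal = C_cal × ΔT = 6.45 × 13.21 = 85.2045 kJ
n = 5.58 / 180.16 = 0.03097 mol
q_rxn = −q_cal = -85.2045 kJ
ΔH = -85.2045 / 0.03097 = -2751 kJ/mol

ΔH = -2750 kJ/mol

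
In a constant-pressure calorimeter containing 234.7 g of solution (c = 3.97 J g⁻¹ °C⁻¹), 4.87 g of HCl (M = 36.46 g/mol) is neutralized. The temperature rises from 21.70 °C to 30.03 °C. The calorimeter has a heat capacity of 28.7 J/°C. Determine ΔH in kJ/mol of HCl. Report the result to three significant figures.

|ΔT| = |30.03 − 21.70| = 8.33 °C
|q_surr| = (234.7 × 3.97 + 28.7) × 8.33 = 960.459 × 8.33 = 8001 J
n(HCl) = 4.87 / 36.46 = 0.1336 mol
Temperature rose, so q_rxn = −|q_surr| = -8.001 kJ
ΔH = q_rxn / n = -59.89 kJ/mol

ΔH = -59.9 kJ/mol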